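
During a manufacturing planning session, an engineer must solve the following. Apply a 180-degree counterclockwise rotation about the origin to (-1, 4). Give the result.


Transformation: rotation about the origin
Original point: (-1, 4)
Rule for 180 deg: (x, y) -> (-x, -y)
Apply: (-1, 4) -> (1, -4)
(1, -4)


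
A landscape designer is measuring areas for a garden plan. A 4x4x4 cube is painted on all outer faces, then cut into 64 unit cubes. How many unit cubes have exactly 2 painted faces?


Large cube: 4 x 4 x 4, cut into unit cubes.
n = 4, so n - 2 = 2
Cubes with 2 painted faces lie along the edges, excluding corners.
A cube has 12 edges; each contributes (n - 2) = 2 such cubes.
Count = 12 * 2 = 24
24 unit cubes


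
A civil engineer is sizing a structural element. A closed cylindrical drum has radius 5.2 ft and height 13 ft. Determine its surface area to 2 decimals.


Shape: closed cylinder
Radius r = 5.2 ft, Height h = 13 ft
Formula: SA = 2*pi*r^2 + 2*pi*r*h = 2*pi*r*(r + h)
r + h = 18.2
2 * r * (r + h) = 2 * 5.2 * 18.2 = 189.28
SA = 189.28 * pi
SA = 594.64
594.64 ft^2


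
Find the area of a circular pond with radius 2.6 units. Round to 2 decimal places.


Shape: circle
Radius r = 2.6 units
Formula: A = pi * r^2
r^2 = 2.6^2 = 6.76
A = pi * 6.76
A = 21.24
21.24 units^2


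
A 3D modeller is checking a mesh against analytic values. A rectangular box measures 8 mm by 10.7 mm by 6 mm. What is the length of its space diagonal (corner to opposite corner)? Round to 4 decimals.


Shape: rectangular box (space diagonal)
l = 8 mm, w = 10.7 mm, h = 6 mm
Visualize: the diagonal of the base, then a right triangle with that diagonal and the height.
Formula: d = sqrt(l^2 + w^2 + h^2)
l^2 + w^2 + h^2 = 64 + 114.49 + 36 = 214.49
d = sqrt(214.49)
d = 14.6455
14.6455 mm


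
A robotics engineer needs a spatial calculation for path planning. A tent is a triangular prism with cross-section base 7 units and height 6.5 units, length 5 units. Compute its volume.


Shape: triangular prism
Triangle base = 7 units, triangle height = 6.5 units, prism length L = 5 units
Formula: V = (1/2 * b * h_tri) * L
Cross-section area = 0.5 * 7 * 6.5 = 22.75
V = 22.75 * 5
V = 113.75
113.75 units^3


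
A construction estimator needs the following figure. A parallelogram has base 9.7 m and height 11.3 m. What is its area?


Shape: parallelogram
Base b = 9.7 m, Height h = 11.3 m
Formula: A = b * h
A = 9.7 * 11.3
A = 109.61
109.61 m^2


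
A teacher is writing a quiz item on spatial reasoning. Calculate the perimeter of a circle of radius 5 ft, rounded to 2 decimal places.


Shape: circle
Radius r = 5 ft
Formula: C = 2 * pi * r
C = 2 * pi * 5
C = 10 * pi
C = 31.42
31.42 ft


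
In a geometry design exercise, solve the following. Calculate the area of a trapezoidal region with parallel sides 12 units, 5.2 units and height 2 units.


Shape: trapezoid
Parallel sides a = 12 units, b = 5.2 units; Height h = 2 units
Formula: A = (a + b) * h / 2
a + b = 12 + 5.2 = 17.2
A = 17.2 * 2 / 2
A = 34.4 / 2
A = 17.2
17.2 units^2


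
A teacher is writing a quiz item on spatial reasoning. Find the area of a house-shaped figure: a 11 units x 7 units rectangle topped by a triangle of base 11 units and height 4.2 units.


Composite shape: rectangle + triangle
Rectangle area = 11 * 7 = 77
Triangle area = 0.5 * 11 * 4.2 = 23.1
Total = 77 + 23.1
Total = 100.1
100.1 units^2


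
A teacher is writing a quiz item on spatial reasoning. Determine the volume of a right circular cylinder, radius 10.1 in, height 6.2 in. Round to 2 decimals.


Shape: cylinder
Radius r = 10.1 in, Height h = 6.2 in
Formula: V = pi * r^2 * h
r^2 = 102.01
V = pi * 102.01 * 6.2
V = 632.462 * pi
V = 1986.94
1986.94 in^3


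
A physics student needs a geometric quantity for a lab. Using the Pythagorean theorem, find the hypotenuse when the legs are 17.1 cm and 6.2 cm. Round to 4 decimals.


Shape: right triangle
Legs a = 17.1 cm, b = 6.2 cm
Formula: c = sqrt(a^2 + b^2)
a^2 = 292.41, b^2 = 38.44
a^2 + b^2 = 330.85
c = sqrt(330.85)
c = 18.1893
18.1893 cm


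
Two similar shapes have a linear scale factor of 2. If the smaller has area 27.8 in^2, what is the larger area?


Linear scale factor k = 2
Original area = 27.8 in^2
Rule: under a linear scaling by k, areas scale by k^2.
k^2 = 2^2 = 4
New area = 27.8 * 4
New area = 111.2
111.2 in^2


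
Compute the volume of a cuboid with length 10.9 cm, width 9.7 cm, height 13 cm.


Shape: rectangular prism
l = 10.9 cm, w = 9.7 cm, h = 13 cm
Formula: V = l * w * h
V = 10.9 * 9.7 * 13
V = 105.73 * 13
V = 1374.49
1374.49 cm^3


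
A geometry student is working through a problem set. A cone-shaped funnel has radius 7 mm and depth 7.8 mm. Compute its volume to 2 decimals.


Shape: cone
Radius r = 7 mm, Height h = 7.8 mm
Formula: V = (1/3) * pi * r^2 * h
r^2 = 49
pi * r^2 * h = pi * 49 * 7.8 = 382.2 * pi
V = 382.2 * pi / 3
V = 400.24
400.24 mm^3


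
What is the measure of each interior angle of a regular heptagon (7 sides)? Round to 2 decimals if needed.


Shape: regular heptagon (7 sides)
Formula: interior angle = (n - 2) * 180 / n
(n - 2) = 5
(n - 2) * 180 = 900
angle = 900 / 7
angle = 128.57
128.57 degrees


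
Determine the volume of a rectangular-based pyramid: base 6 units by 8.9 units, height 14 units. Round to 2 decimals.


Shape: rectangular pyramid
Base: 6 units x 8.9 units, Height h = 14 units
Formula: V = (1/3) * base_area * h
base_area = 6 * 8.9 = 53.4
base_area * h = 53.4 * 14 = 747.6
V = 747.6 / 3
V = 249.2
249.2 units^3


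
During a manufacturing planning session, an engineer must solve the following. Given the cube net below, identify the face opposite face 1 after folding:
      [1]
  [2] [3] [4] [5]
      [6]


Net: cross layout. Take square 3 as the base (bottom).
Fold the four squares in the horizontal row up around 3: 2 -> left, 4 -> right, 5 wraps to the top.
Fold 1 and 6 up from 3: 1 -> back, 6 -> front.
Opposite pairs are therefore: (1, 6), (2, 4), (3, 5).
Face 1 is opposite face 6.
face 6


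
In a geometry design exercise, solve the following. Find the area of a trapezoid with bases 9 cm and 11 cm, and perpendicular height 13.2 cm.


Shape: trapezoid
Parallel sides a = 9 cm, b = 11 cm; Height h = 13.2 cm
Formula: A = (a + b) * h / 2
a + b = 9 + 11 = 20
A = 20 * 13.2 / 2
A = 264 / 2
A = 132
132 cm^2


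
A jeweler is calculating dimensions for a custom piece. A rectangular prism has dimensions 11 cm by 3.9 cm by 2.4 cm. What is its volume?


Shape: rectangular prism
l = 11 cm, w = 3.9 cm, h = 2.4 cm
Formula: V = l * w * h
V = 11 * 3.9 * 2.4
V = 42.9 * 2.4
V = 102.96
102.96 cm^3


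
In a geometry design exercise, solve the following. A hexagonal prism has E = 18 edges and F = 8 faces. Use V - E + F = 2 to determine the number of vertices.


Polyhedron: hexagonal prism
Euler's formula for convex polyhedra: V - E + F = 2
Given: E = 18 edges and F = 8 faces
Solve for V:
V = 2 + E - F = 2 + 18 - 8 = 12
12 vertices


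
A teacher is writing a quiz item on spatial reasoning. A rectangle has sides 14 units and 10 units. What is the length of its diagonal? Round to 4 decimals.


Shape: rectangle (diagonal via Pythagoras)
Sides: 14 units and 10 units
Formula: d = sqrt(l^2 + w^2)
l^2 = 196, w^2 = 100
l^2 + w^2 = 296
d = sqrt(296)
d = 17.2047
17.2047 units


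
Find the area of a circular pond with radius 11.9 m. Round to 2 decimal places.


Shape: circle
Radius r = 11.9 m
Formula: A = pi * r^2
r^2 = 11.9^2 = 141.61
A = pi * 141.61
A = 444.88
444.88 m^2


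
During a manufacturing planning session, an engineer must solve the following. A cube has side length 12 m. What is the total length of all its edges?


Shape: cube
Side s = 12 m
A cube has 12 edges, all equal.
Formula: total edge length = 12 * s
Total = 12 * 12
Total = 144
144 m


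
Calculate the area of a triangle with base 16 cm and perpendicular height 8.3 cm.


Shape: triangle
Base b = 16 cm, Height h = 8.3 cm
Formula: A = (1/2) * b * h
A = 0.5 * 16 * 8.3
A = 0.5 * 132.8
A = 66.4
66.4 cm^2


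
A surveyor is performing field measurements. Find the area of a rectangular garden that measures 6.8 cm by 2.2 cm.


Shape: rectangle
Length l = 6.8 cm, Width w = 2.2 cm
Formula: A = l * w
A = 6.8 * 2.2
A = 14.96
14.96 cm^2


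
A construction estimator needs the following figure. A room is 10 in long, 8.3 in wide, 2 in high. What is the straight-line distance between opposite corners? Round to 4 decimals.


Shape: rectangular box (space diagonal)
l = 10 in, w = 8.3 in, h = 2 in
Visualize: the diagonal of the base, then a right triangle with that diagonal and the height.
Formula: d = sqrt(l^2 + w^2 + h^2)
l^2 + w^2 + h^2 = 100 + 68.89 + 4 = 172.89
d = sqrt(172.89)
d = 13.1488
13.1488 in


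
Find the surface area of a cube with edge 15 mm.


Shape: cube
Side s = 15 mm
A cube has 6 square faces.
Formula: SA = 6 * s^2
s^2 = 225
SA = 6 * 225
SA = 1350
1350 mm^2


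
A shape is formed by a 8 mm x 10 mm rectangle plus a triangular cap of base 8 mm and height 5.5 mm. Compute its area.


Composite shape: rectangle + triangle
Rectangle area = 8 * 10 = 80
Triangle area = 0.5 * 8 * 5.5 = 22
Total = 80 + 22
Total = 102
102 mm^2


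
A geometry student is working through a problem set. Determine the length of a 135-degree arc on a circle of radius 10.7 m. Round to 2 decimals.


Shape: circular arc
Radius r = 10.7 m, Angle = 135 degrees
Formula: L = (angle/360) * 2 * pi * r
2 * pi * r = 21.4 * pi
L = (135/360) * 21.4 * pi
L = 8.025 * pi
L = 25.21
25.21 m


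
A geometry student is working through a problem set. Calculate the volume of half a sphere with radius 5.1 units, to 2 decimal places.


Shape: hemisphere (half of a sphere)
Radius r = 5.1 units
Formula: V = (1/2) * (4/3) * pi * r^3 = (2/3) * pi * r^3
r^3 = 132.651
(2/3) * 132.651 = 88.434
V = 88.434 * pi
V = 277.82
277.82 units^3


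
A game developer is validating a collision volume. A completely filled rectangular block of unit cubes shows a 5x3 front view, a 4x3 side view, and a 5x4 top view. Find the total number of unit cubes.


Orthographic views of a solid rectangular block:
Front view 5 x 3 -> length = 5, height = 3
Side view 4 x 3 -> width = 4, height = 3 (consistent)
Top view 5 x 4 -> confirms length = 5, width = 4
The block is 5 x 4 x 3.
Total unit cubes = 5 * 4 * 3 = 60
60 unit cubes


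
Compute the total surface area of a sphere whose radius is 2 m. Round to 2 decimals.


Shape: sphere
Radius r = 2 m
Formula: SA = 4 * pi * r^2
r^2 = 4
SA = 4 * pi * 4
SA = 16 * pi
SA = 50.27
50.27 m^2


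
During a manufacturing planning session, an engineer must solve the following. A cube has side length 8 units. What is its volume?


Shape: cube
Side s = 8 units
Formula: V = s^3
V = 8 * 8 * 8
V = 64 * 8
V = 512
512 units^3


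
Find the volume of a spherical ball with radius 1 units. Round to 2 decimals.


Shape: sphere
Radius r = 1 units
Formula: V = (4/3) * pi * r^3
r^3 = 1
(4/3) * 1 = 1.333333
V = 1.333333 * pi
V = 4.19
4.19 units^3


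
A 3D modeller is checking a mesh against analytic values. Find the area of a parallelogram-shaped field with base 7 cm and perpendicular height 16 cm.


Shape: parallelogram
Base b = 7 cm, Height h = 16 cm
Formula: A = b * h
A = 7 * 16
A = 112
112 cm^2


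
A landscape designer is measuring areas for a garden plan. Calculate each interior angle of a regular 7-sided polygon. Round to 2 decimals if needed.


Shape: regular heptagon (7 sides)
Formula: interior angle = (n - 2) * 180 / n
(n - 2) = 5
(n - 2) * 180 = 900
angle = 900 / 7
angle = 128.57
128.57 degrees


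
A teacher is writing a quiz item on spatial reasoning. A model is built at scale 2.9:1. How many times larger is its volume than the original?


Linear scale factor k = 2.9
Rule: under a linear scaling by k, volumes scale by k^3.
k^3 = 2.9 * 2.9 * 2.9
k^3 = 8.41 * 2.9
k^3 = 24.389
Volume scales by a factor of 24.389.
24.389 (dimensionless)


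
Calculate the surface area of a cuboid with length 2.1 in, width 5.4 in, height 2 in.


Shape: rectangular prism
l = 2.1 in, w = 5.4 in, h = 2 in
Formula: SA = 2(lw + lh + wh)
lw = 11.34, lh = 4.2, wh = 10.8
lw + lh + wh = 26.34
SA = 2 * 26.34
SA = 52.68
52.68 in^2


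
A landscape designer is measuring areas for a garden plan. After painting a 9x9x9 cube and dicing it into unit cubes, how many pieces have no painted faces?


Large cube: 9 x 9 x 9, cut into unit cubes.
n = 9, so n - 2 = 7
Unpainted cubes form the interior (n - 2)^3 block.
(n - 2)^3 = 7^3 = 343
343 unit cubes


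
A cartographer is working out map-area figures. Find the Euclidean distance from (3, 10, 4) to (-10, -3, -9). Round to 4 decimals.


3D distance between two points
P1 = (3, 10, 4), P2 = (-10, -3, -9)
Formula: d = sqrt((x2-x1)^2 + (y2-y1)^2 + (z2-z1)^2)
dx = -10 - 3 = -13
dy = -3 - 10 = -13
dz = -9 - 4 = -13
dx^2 + dy^2 + dz^2 = 169 + 169 + 169 = 507
d = sqrt(507)
d = 22.5167
22.5167 units


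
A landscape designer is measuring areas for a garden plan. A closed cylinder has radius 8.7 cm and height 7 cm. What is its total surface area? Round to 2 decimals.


Shape: closed cylinder
Radius r = 8.7 cm, Height h = 7 cm
Formula: SA = 2*pi*r^2 + 2*pi*r*h = 2*pi*r*(r + h)
r + h = 15.7
2 * r * (r + h) = 2 * 8.7 * 15.7 = 273.18
SA = 273.18 * pi
SA = 858.22
858.22 cm^2


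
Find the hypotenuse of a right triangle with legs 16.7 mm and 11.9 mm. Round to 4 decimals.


Shape: right triangle
Legs a = 16.7 mm, b = 11.9 mm
Formula: c = sqrt(a^2 + b^2)
a^2 = 278.89, b^2 = 141.61
a^2 + b^2 = 420.5
c = sqrt(420.5)
c = 20.5061
20.5061 mm


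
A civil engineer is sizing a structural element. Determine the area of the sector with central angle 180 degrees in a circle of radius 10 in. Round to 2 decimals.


Shape: circular sector
Radius r = 10 in, Angle = 180 degrees
Formula: A = (angle/360) * pi * r^2
r^2 = 100
Fraction of circle = 180/360
A = (180/360) * pi * 100
A = 50 * pi
A = 157.08
157.08 in^2


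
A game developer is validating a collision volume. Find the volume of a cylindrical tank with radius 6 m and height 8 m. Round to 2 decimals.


Shape: cylinder
Radius r = 6 m, Height h = 8 m
Formula: V = pi * r^2 * h
r^2 = 36
V = pi * 36 * 8
V = 288 * pi
V = 904.78
904.78 m^3


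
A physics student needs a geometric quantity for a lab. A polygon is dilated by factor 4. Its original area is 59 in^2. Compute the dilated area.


Linear scale factor k = 4
Original area = 59 in^2
Rule: under a linear scaling by k, areas scale by k^2.
k^2 = 4^2 = 16
New area = 59 * 16
New area = 944
944 in^2


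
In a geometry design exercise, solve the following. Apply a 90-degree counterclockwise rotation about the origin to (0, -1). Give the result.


Transformation: rotation about the origin
Original point: (0, -1)
Rule for 90 deg counterclockwise: (x, y) -> (-y, x)
Apply: (0, -1) -> (1, 0)
(1, 0)


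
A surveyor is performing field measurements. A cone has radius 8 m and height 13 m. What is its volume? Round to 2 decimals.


Shape: cone
Radius r = 8 m, Height h = 13 m
Formula: V = (1/3) * pi * r^2 * h
r^2 = 64
pi * r^2 * h = pi * 64 * 13 = 832 * pi
V = 832 * pi / 3
V = 871.27
871.27 m^3


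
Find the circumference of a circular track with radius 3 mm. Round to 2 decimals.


Shape: circle
Radius r = 3 mm
Formula: C = 2 * pi * r
C = 2 * pi * 3
C = 6 * pi
C = 18.85
18.85 mm


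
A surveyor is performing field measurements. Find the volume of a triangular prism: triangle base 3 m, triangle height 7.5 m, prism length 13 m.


Shape: triangular prism
Triangle base = 3 m, triangle height = 7.5 m, prism length L = 13 m
Formula: V = (1/2 * b * h_tri) * L
Cross-section area = 0.5 * 3 * 7.5 = 11.25
V = 11.25 * 13
V = 146.25
146.25 m^3


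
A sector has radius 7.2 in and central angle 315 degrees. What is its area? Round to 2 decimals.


Shape: circular sector
Radius r = 7.2 in, Angle = 315 degrees
Formula: A = (angle/360) * pi * r^2
r^2 = 51.84
Fraction of circle = 315/360
A = (315/360) * pi * 51.84
A = 45.36 * pi
A = 142.5
142.5 in^2


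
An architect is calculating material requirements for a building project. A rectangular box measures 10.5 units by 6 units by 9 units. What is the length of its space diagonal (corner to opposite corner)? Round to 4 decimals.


Shape: rectangular box (space diagonal)
l = 10.5 units, w = 6 units, h = 9 units
Visualize: the diagonal of the base, then a right triangle with that diagonal and the height.
Formula: d = sqrt(l^2 + w^2 + h^2)
l^2 + w^2 + h^2 = 110.25 + 36 + 81 = 227.25
d = sqrt(227.25)
d = 15.0748
15.0748 units


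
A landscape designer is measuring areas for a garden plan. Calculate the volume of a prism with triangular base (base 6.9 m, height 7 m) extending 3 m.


Shape: triangular prism
Triangle base = 6.9 m, triangle height = 7 m, prism length L = 3 m
Formula: V = (1/2 * b * h_tri) * L
Cross-section area = 0.5 * 6.9 * 7 = 24.15
V = 24.15 * 3
V = 72.45
72.45 m^3


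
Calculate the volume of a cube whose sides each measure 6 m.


Shape: cube
Side s = 6 m
Formula: V = s^3
V = 6 * 6 * 6
V = 36 * 6
V = 216
216 m^3


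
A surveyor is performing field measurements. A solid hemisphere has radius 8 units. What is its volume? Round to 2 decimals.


Shape: hemisphere (half of a sphere)
Radius r = 8 units
Formula: V = (1/2) * (4/3) * pi * r^3 = (2/3) * pi * r^3
r^3 = 512
(2/3) * 512 = 341.333333
V = 341.333333 * pi
V = 1072.33
1072.33 units^3


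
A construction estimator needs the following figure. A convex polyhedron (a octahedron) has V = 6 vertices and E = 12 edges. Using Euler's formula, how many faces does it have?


Polyhedron: octahedron
Euler's formula for convex polyhedra: V - E + F = 2
Given: V = 6 vertices and E = 12 edges
Solve for F:
F = 2 + E - V = 2 + 12 - 6 = 8
8 faces


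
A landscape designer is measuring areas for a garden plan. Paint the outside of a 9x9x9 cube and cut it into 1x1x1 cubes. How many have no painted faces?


Large cube: 9 x 9 x 9, cut into unit cubes.
n = 9, so n - 2 = 7
Unpainted cubes form the interior (n - 2)^3 block.
(n - 2)^3 = 7^3 = 343
343 unit cubes


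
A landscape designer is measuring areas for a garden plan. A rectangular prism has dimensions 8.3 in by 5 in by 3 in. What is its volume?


Shape: rectangular prism
l = 8.3 in, w = 5 in, h = 3 in
Formula: V = l * w * h
V = 8.3 * 5 * 3
V = 41.5 * 3
V = 124.5
124.5 in^3


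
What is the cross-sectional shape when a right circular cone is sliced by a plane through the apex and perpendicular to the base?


Solid: right circular cone
Cutting plane: through the apex and perpendicular to the base
Visualize the intersection of the plane with the solid's surface.
The boundary of the cut region is a isosceles triangle.
isosceles triangle


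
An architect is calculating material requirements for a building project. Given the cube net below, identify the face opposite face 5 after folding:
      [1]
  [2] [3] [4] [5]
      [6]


Net: cross layout. Take square 3 as the base (bottom).
Fold the four squares in the horizontal row up around 3: 2 -> left, 4 -> right, 5 wraps to the top.
Fold 1 and 6 up from 3: 1 -> back, 6 -> front.
Opposite pairs are therefore: (1, 6), (2, 4), (3, 5).
Face 5 is opposite face 3.
face 3


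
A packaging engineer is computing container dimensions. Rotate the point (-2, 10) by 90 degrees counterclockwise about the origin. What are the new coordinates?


Transformation: rotation about the origin
Original point: (-2, 10)
Rule for 90 deg counterclockwise: (x, y) -> (-y, x)
Apply: (-2, 10) -> (-10, -2)
(-10, -2)


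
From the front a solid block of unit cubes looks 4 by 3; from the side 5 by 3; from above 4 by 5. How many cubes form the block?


Orthographic views of a solid rectangular block:
Front view 4 x 3 -> length = 4, height = 3
Side view 5 x 3 -> width = 5, height = 3 (consistent)
Top view 4 x 5 -> confirms length = 4, width = 5
The block is 4 x 5 x 3.
Total unit cubes = 4 * 5 * 3 = 60
60 unit cubes


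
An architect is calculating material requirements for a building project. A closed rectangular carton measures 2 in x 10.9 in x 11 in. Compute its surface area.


Shape: rectangular prism
l = 2 in, w = 10.9 in, h = 11 in
Formula: SA = 2(lw + lh + wh)
lw = 21.8, lh = 22, wh = 119.9
lw + lh + wh = 163.7
SA = 2 * 163.7
SA = 327.4
327.4 in^2


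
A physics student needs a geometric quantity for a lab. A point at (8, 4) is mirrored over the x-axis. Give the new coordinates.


Transformation: reflection
Original point: (8, 4)
Rule for reflection over the x-axis: (x, y) -> (x, -y)
Apply: (8, 4) -> (8, -4)
(8, -4)


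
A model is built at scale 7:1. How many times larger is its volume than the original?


Linear scale factor k = 7
Rule: under a linear scaling by k, volumes scale by k^3.
k^3 = 7 * 7 * 7
k^3 = 49 * 7
k^3 = 343
Volume scales by a factor of 343.
343 (dimensionless)


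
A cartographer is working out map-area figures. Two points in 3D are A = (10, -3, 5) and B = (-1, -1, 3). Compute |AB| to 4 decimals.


3D distance between two points
P1 = (10, -3, 5), P2 = (-1, -1, 3)
Formula: d = sqrt((x2-x1)^2 + (y2-y1)^2 + (z2-z1)^2)
dx = -1 - 10 = -11
dy = -1 - -3 = 2
dz = 3 - 5 = -2
dx^2 + dy^2 + dz^2 = 121 + 4 + 4 = 129
d = sqrt(129)
d = 11.3578
11.3578 units


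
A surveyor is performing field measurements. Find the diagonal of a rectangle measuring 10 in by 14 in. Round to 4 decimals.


Shape: rectangle (diagonal via Pythagoras)
Sides: 10 in and 14 in
Formula: d = sqrt(l^2 + w^2)
l^2 = 100, w^2 = 196
l^2 + w^2 = 296
d = sqrt(296)
d = 17.2047
17.2047 in


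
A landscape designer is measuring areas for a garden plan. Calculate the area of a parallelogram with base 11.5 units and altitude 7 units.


Shape: parallelogram
Base b = 11.5 units, Height h = 7 units
Formula: A = b * h
A = 11.5 * 7
A = 80.5
80.5 units^2


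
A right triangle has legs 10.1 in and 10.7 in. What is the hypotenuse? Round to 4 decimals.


Shape: right triangle
Legs a = 10.1 in, b = 10.7 in
Formula: c = sqrt(a^2 + b^2)
a^2 = 102.01, b^2 = 114.49
a^2 + b^2 = 216.5
c = sqrt(216.5)
c = 14.7139
14.7139 in


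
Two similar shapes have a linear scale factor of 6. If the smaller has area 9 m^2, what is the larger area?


Linear scale factor k = 6
Original area = 9 m^2
Rule: under a linear scaling by k, areas scale by k^2.
k^2 = 6^2 = 36
New area = 9 * 36
New area = 324
324 m^2


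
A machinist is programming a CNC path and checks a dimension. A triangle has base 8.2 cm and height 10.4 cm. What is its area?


Shape: triangle
Base b = 8.2 cm, Height h = 10.4 cm
Formula: A = (1/2) * b * h
A = 0.5 * 8.2 * 10.4
A = 0.5 * 85.28
A = 42.64
42.64 cm^2


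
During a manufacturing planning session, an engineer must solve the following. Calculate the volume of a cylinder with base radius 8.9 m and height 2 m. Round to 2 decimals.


Shape: cylinder
Radius r = 8.9 m, Height h = 2 m
Formula: V = pi * r^2 * h
r^2 = 79.21
V = pi * 79.21 * 2
V = 158.42 * pi
V = 497.69
497.69 m^3


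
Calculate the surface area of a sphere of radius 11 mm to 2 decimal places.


Shape: sphere
Radius r = 11 mm
Formula: SA = 4 * pi * r^2
r^2 = 121
SA = 4 * pi * 121
SA = 484 * pi
SA = 1520.53
1520.53 mm^2


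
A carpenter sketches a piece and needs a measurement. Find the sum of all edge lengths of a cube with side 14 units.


Shape: cube
Side s = 14 units
A cube has 12 edges, all equal.
Formula: total edge length = 12 * s
Total = 12 * 14
Total = 168
168 units


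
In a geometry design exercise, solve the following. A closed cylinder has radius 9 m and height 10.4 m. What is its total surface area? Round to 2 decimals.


Shape: closed cylinder
Radius r = 9 m, Height h = 10.4 m
Formula: SA = 2*pi*r^2 + 2*pi*r*h = 2*pi*r*(r + h)
r + h = 19.4
2 * r * (r + h) = 2 * 9 * 19.4 = 349.2
SA = 349.2 * pi
SA = 1097.04
1097.04 m^2


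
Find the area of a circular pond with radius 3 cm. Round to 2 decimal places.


Shape: circle
Radius r = 3 cm
Formula: A = pi * r^2
r^2 = 3^2 = 9
A = pi * 9
A = 28.27
28.27 cm^2


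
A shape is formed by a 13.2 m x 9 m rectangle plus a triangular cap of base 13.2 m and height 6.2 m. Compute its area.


Composite shape: rectangle + triangle
Rectangle area = 13.2 * 9 = 118.8
Triangle area = 0.5 * 13.2 * 6.2 = 40.92
Total = 118.8 + 40.92
Total = 159.72
159.72 m^2


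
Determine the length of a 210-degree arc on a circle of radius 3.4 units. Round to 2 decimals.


Shape: circular arc
Radius r = 3.4 units, Angle = 210 degrees
Formula: L = (angle/360) * 2 * pi * r
2 * pi * r = 6.8 * pi
L = (210/360) * 6.8 * pi
L = 3.966667 * pi
L = 12.46
12.46 units


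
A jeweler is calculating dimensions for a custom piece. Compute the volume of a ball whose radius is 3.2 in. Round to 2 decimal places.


Shape: sphere
Radius r = 3.2 in
Formula: V = (4/3) * pi * r^3
r^3 = 32.768
(4/3) * 32.768 = 43.690667
V = 43.690667 * pi
V = 137.26
137.26 in^3


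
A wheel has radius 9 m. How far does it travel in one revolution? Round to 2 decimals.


Shape: circle
Radius r = 9 m
Formula: C = 2 * pi * r
C = 2 * pi * 9
C = 18 * pi
C = 56.55
56.55 m


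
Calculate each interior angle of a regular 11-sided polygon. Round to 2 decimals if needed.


Shape: regular hendecagon (11 sides)
Formula: interior angle = (n - 2) * 180 / n
(n - 2) = 9
(n - 2) * 180 = 1620
angle = 1620 / 11
angle = 147.27
147.27 degrees


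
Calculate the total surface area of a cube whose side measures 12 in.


Shape: cube
Side s = 12 in
A cube has 6 square faces.
Formula: SA = 6 * s^2
s^2 = 144
SA = 6 * 144
SA = 864
864 in^2


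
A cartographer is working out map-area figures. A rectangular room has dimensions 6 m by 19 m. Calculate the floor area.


Shape: rectangle
Length l = 6 m, Width w = 19 m
Formula: A = l * w
A = 6 * 19
A = 114
114 m^2


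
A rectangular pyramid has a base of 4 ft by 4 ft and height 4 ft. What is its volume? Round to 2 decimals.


Shape: rectangular pyramid
Base: 4 ft x 4 ft, Height h = 4 ft
Formula: V = (1/3) * base_area * h
base_area = 4 * 4 = 16
base_area * h = 16 * 4 = 64
V = 64 / 3
V = 21.33
21.33 ft^3


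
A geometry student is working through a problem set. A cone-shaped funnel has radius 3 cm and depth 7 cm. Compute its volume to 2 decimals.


Shape: cone
Radius r = 3 cm, Height h = 7 cm
Formula: V = (1/3) * pi * r^2 * h
r^2 = 9
pi * r^2 * h = pi * 9 * 7 = 63 * pi
V = 63 * pi / 3
V = 65.97
65.97 cm^3


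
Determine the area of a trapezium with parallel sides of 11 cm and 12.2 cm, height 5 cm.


Shape: trapezoid
Parallel sides a = 11 cm, b = 12.2 cm; Height h = 5 cm
Formula: A = (a + b) * h / 2
a + b = 11 + 12.2 = 23.2
A = 23.2 * 5 / 2
A = 116 / 2
A = 58
58 cm^2


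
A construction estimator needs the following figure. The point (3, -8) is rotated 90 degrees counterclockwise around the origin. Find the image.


Transformation: rotation about the origin
Original point: (3, -8)
Rule for 90 deg counterclockwise: (x, y) -> (-y, x)
Apply: (3, -8) -> (8, 3)
(8, 3)


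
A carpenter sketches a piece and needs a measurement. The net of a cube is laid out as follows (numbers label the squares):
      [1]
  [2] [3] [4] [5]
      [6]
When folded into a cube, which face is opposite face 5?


Net: cross layout. Take square 3 as the base (bottom).
Fold the four squares in the horizontal row up around 3: 2 -> left, 4 -> right, 5 wraps to the top.
Fold 1 and 6 up from 3: 1 -> back, 6 -> front.
Opposite pairs are therefore: (1, 6), (2, 4), (3, 5).
Face 5 is opposite face 3.
face 3


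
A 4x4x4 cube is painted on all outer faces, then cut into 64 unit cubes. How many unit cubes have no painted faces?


Large cube: 4 x 4 x 4, cut into unit cubes.
n = 4, so n - 2 = 2
Unpainted cubes form the interior (n - 2)^3 block.
(n - 2)^3 = 2^3 = 8
8 unit cubes


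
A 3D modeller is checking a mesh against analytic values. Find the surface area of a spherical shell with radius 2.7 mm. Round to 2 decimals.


Shape: sphere
Radius r = 2.7 mm
Formula: SA = 4 * pi * r^2
r^2 = 7.29
SA = 4 * pi * 7.29
SA = 29.16 * pi
SA = 91.61
91.61 mm^2


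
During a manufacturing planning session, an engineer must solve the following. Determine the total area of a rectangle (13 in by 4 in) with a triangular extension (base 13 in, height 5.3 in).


Composite shape: rectangle + triangle
Rectangle area = 13 * 4 = 52
Triangle area = 0.5 * 13 * 5.3 = 34.45
Total = 52 + 34.45
Total = 86.45
86.45 in^2


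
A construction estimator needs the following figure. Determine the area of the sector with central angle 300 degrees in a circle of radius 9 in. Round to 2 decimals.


Shape: circular sector
Radius r = 9 in, Angle = 300 degrees
Formula: A = (angle/360) * pi * r^2
r^2 = 81
Fraction of circle = 300/360
A = (300/360) * pi * 81
A = 67.5 * pi
A = 212.06
212.06 in^2


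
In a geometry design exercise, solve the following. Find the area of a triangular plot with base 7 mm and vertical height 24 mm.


Shape: triangle
Base b = 7 mm, Height h = 24 mm
Formula: A = (1/2) * b * h
A = 0.5 * 7 * 24
A = 0.5 * 168
A = 84
84 mm^2


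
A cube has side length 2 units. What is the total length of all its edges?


Shape: cube
Side s = 2 units
A cube has 12 edges, all equal.
Formula: total edge length = 12 * s
Total = 12 * 2
Total = 24
24 units


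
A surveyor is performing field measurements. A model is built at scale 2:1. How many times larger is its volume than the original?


Linear scale factor k = 2
Rule: under a linear scaling by k, volumes scale by k^3.
k^3 = 2 * 2 * 2
k^3 = 4 * 2
k^3 = 8
Volume scales by a factor of 8.
8 (dimensionless)


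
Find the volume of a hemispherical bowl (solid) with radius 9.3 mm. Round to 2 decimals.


Shape: hemisphere (half of a sphere)
Radius r = 9.3 mm
Formula: V = (1/2) * (4/3) * pi * r^3 = (2/3) * pi * r^3
r^3 = 804.357
(2/3) * 804.357 = 536.238
V = 536.238 * pi
V = 1684.64
1684.64 mm^3


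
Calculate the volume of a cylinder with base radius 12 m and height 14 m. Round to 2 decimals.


Shape: cylinder
Radius r = 12 m, Height h = 14 m
Formula: V = pi * r^2 * h
r^2 = 144
V = pi * 144 * 14
V = 2016 * pi
V = 6333.45
6333.45 m^3


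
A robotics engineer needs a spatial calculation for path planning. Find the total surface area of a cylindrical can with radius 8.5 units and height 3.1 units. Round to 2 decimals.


Shape: closed cylinder
Radius r = 8.5 units, Height h = 3.1 units
Formula: SA = 2*pi*r^2 + 2*pi*r*h = 2*pi*r*(r + h)
r + h = 11.6
2 * r * (r + h) = 2 * 8.5 * 11.6 = 197.2
SA = 197.2 * pi
SA = 619.52
619.52 units^2


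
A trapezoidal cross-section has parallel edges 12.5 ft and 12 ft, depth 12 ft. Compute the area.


Shape: trapezoid
Parallel sides a = 12.5 ft, b = 12 ft; Height h = 12 ft
Formula: A = (a + b) * h / 2
a + b = 12.5 + 12 = 24.5
A = 24.5 * 12 / 2
A = 294 / 2
A = 147
147 ft^2


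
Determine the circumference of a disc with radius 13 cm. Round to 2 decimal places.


Shape: circle
Radius r = 13 cm
Formula: C = 2 * pi * r
C = 2 * pi * 13
C = 26 * pi
C = 81.68
81.68 cm


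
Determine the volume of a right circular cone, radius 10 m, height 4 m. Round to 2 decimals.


Shape: cone
Radius r = 10 m, Height h = 4 m
Formula: V = (1/3) * pi * r^2 * h
r^2 = 100
pi * r^2 * h = pi * 100 * 4 = 400 * pi
V = 400 * pi / 3
V = 418.88
418.88 m^3


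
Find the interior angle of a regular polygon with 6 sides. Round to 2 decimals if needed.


Shape: regular hexagon (6 sides)
Formula: interior angle = (n - 2) * 180 / n
(n - 2) = 4
(n - 2) * 180 = 720
angle = 720 / 6
angle = 120
120 degrees


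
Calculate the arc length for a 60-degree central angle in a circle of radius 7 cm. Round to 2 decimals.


Shape: circular arc
Radius r = 7 cm, Angle = 60 degrees
Formula: L = (angle/360) * 2 * pi * r
2 * pi * r = 14 * pi
L = (60/360) * 14 * pi
L = 2.333333 * pi
L = 7.33
7.33 cm


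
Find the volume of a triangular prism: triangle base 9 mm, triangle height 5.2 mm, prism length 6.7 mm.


Shape: triangular prism
Triangle base = 9 mm, triangle height = 5.2 mm, prism length L = 6.7 mm
Formula: V = (1/2 * b * h_tri) * L
Cross-section area = 0.5 * 9 * 5.2 = 23.4
V = 23.4 * 6.7
V = 156.78
156.78 mm^3


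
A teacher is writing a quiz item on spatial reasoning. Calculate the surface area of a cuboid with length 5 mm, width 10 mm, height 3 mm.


Shape: rectangular prism
l = 5 mm, w = 10 mm, h = 3 mm
Formula: SA = 2(lw + lh + wh)
lw = 50, lh = 15, wh = 30
lw + lh + wh = 95
SA = 2 * 95
SA = 190
190 mm^2


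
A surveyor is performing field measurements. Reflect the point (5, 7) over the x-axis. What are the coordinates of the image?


Transformation: reflection
Original point: (5, 7)
Rule for reflection over the x-axis: (x, y) -> (x, -y)
Apply: (5, 7) -> (5, -7)
(5, -7)


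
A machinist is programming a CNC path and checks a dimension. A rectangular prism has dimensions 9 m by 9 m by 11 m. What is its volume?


Shape: rectangular prism
l = 9 m, w = 9 m, h = 11 m
Formula: V = l * w * h
V = 9 * 9 * 11
V = 81 * 11
V = 891
891 m^3


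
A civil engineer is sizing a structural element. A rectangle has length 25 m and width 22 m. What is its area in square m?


Shape: rectangle
Length l = 25 m, Width w = 22 m
Formula: A = l * w
A = 25 * 22
A = 550
550 m^2


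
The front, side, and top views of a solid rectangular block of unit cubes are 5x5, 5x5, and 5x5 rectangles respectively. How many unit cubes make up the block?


Orthographic views of a solid rectangular block:
Front view 5 x 5 -> length = 5, height = 5
Side view 5 x 5 -> width = 5, height = 5 (consistent)
Top view 5 x 5 -> confirms length = 5, width = 5
The block is 5 x 5 x 5.
Total unit cubes = 5 * 5 * 5 = 125
125 unit cubes


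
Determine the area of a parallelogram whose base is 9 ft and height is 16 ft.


Shape: parallelogram
Base b = 9 ft, Height h = 16 ft
Formula: A = b * h
A = 9 * 16
A = 144
144 ft^2


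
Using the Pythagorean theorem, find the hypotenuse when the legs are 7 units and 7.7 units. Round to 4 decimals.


Shape: right triangle
Legs a = 7 units, b = 7.7 units
Formula: c = sqrt(a^2 + b^2)
a^2 = 49, b^2 = 59.29
a^2 + b^2 = 108.29
c = sqrt(108.29)
c = 10.4062
10.4062 units


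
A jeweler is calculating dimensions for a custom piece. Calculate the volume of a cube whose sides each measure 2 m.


Shape: cube
Side s = 2 m
Formula: V = s^3
V = 2 * 2 * 2
V = 4 * 2
V = 8
8 m^3


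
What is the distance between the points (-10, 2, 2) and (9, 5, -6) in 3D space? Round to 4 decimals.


3D distance between two points
P1 = (-10, 2, 2), P2 = (9, 5, -6)
Formula: d = sqrt((x2-x1)^2 + (y2-y1)^2 + (z2-z1)^2)
dx = 9 - -10 = 19
dy = 5 - 2 = 3
dz = -6 - 2 = -8
dx^2 + dy^2 + dz^2 = 361 + 9 + 64 = 434
d = sqrt(434)
d = 20.8327
20.8327 units


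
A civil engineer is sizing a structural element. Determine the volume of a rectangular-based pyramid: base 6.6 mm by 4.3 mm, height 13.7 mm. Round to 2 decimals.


Shape: rectangular pyramid
Base: 6.6 mm x 4.3 mm, Height h = 13.7 mm
Formula: V = (1/3) * base_area * h
base_area = 6.6 * 4.3 = 28.38
base_area * h = 28.38 * 13.7 = 388.806
V = 388.806 / 3
V = 129.6
129.6 mm^3


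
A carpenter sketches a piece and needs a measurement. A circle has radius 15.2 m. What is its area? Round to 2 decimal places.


Shape: circle
Radius r = 15.2 m
Formula: A = pi * r^2
r^2 = 15.2^2 = 231.04
A = pi * 231.04
A = 725.83
725.83 m^2


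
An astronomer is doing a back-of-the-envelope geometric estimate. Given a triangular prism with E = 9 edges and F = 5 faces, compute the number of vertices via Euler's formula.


Polyhedron: triangular prism
Euler's formula for convex polyhedra: V - E + F = 2
Given: E = 9 edges and F = 5 faces
Solve for V:
V = 2 + E - F = 2 + 9 - 5 = 6
6 vertices


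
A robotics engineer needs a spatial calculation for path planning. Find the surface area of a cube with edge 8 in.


Shape: cube
Side s = 8 in
A cube has 6 square faces.
Formula: SA = 6 * s^2
s^2 = 64
SA = 6 * 64
SA = 384
384 in^2


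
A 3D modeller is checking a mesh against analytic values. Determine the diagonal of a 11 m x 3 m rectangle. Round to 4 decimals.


Shape: rectangle (diagonal via Pythagoras)
Sides: 11 m and 3 m
Formula: d = sqrt(l^2 + w^2)
l^2 = 121, w^2 = 9
l^2 + w^2 = 130
d = sqrt(130)
d = 11.4018
11.4018 m


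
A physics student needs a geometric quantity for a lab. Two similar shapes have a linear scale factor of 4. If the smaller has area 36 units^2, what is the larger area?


Linear scale factor k = 4
Original area = 36 units^2
Rule: under a linear scaling by k, areas scale by k^2.
k^2 = 4^2 = 16
New area = 36 * 16
New area = 576
576 units^2


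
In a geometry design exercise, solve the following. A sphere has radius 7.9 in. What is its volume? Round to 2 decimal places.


Shape: sphere
Radius r = 7.9 in
Formula: V = (4/3) * pi * r^3
r^3 = 493.039
(4/3) * 493.039 = 657.385333
V = 657.385333 * pi
V = 2065.24
2065.24 in^3


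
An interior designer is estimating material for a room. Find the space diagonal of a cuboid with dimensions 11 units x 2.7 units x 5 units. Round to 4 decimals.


Shape: rectangular box (space diagonal)
l = 11 units, w = 2.7 units, h = 5 units
Visualize: the diagonal of the base, then a right triangle with that diagonal and the height.
Formula: d = sqrt(l^2 + w^2 + h^2)
l^2 + w^2 + h^2 = 121 + 7.29 + 25 = 153.29
d = sqrt(153.29)
d = 12.381
12.381 units


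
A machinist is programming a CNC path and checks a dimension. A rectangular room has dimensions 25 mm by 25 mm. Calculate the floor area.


Shape: rectangle
Length l = 25 mm, Width w = 25 mm
Formula: A = l * w
A = 25 * 25
A = 625
625 mm^2


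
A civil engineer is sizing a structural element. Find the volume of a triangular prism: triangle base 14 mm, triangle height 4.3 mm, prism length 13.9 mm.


Shape: triangular prism
Triangle base = 14 mm, triangle height = 4.3 mm, prism length L = 13.9 mm
Formula: V = (1/2 * b * h_tri) * L
Cross-section area = 0.5 * 14 * 4.3 = 30.1
V = 30.1 * 13.9
V = 418.39
418.39 mm^3


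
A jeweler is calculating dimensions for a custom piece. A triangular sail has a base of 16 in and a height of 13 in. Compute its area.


Shape: triangle
Base b = 16 in, Height h = 13 in
Formula: A = (1/2) * b * h
A = 0.5 * 16 * 13
A = 0.5 * 208
A = 104
104 in^2


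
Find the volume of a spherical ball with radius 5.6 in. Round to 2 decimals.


Shape: sphere
Radius r = 5.6 in
Formula: V = (4/3) * pi * r^3
r^3 = 175.616
(4/3) * 175.616 = 234.154667
V = 234.154667 * pi
V = 735.62
735.62 in^3


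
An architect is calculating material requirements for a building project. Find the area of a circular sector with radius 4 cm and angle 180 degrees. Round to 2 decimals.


Shape: circular sector
Radius r = 4 cm, Angle = 180 degrees
Formula: A = (angle/360) * pi * r^2
r^2 = 16
Fraction of circle = 180/360
A = (180/360) * pi * 16
A = 8 * pi
A = 25.13
25.13 cm^2


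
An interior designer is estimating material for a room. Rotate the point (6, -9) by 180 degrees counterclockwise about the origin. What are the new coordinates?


Transformation: rotation about the origin
Original point: (6, -9)
Rule for 180 deg: (x, y) -> (-x, -y)
Apply: (6, -9) -> (-6, 9)
(-6, 9)


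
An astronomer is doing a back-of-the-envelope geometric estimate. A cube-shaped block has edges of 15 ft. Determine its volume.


Shape: cube
Side s = 15 ft
Formula: V = s^3
V = 15 * 15 * 15
V = 225 * 15
V = 3375
3375 ft^3


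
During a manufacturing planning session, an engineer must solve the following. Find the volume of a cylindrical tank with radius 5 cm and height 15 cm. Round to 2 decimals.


Shape: cylinder
Radius r = 5 cm, Height h = 15 cm
Formula: V = pi * r^2 * h
r^2 = 25
V = pi * 25 * 15
V = 375 * pi
V = 1178.1
1178.1 cm^3


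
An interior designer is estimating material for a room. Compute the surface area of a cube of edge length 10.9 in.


Shape: cube
Side s = 10.9 in
A cube has 6 square faces.
Formula: SA = 6 * s^2
s^2 = 118.81
SA = 6 * 118.81
SA = 712.86
712.86 in^2
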